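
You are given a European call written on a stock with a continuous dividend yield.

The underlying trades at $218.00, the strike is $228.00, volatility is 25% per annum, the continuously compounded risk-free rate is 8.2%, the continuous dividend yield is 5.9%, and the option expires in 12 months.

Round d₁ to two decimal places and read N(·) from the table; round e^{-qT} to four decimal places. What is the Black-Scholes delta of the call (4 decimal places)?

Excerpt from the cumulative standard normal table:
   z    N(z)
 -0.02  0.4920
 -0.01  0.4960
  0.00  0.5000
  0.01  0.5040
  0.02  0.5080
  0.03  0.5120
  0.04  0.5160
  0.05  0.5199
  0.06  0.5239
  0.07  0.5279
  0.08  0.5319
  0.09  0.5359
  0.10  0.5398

0.4864

σ√T = 0.25·√1 = 0.2500
d₁ = [ln(218/228) + (0.082 − 0.059 + 0.25²/2)·1] / 0.2500 = [-0.0449 + 0.0543] / 0.2500 = 0.0376 which rounds to 0.04
N(d₁) = N(0.04) = 0.5160
Δ_call = e^(−qT)·N(d₁) = 0.9427·0.5160 = 0.4864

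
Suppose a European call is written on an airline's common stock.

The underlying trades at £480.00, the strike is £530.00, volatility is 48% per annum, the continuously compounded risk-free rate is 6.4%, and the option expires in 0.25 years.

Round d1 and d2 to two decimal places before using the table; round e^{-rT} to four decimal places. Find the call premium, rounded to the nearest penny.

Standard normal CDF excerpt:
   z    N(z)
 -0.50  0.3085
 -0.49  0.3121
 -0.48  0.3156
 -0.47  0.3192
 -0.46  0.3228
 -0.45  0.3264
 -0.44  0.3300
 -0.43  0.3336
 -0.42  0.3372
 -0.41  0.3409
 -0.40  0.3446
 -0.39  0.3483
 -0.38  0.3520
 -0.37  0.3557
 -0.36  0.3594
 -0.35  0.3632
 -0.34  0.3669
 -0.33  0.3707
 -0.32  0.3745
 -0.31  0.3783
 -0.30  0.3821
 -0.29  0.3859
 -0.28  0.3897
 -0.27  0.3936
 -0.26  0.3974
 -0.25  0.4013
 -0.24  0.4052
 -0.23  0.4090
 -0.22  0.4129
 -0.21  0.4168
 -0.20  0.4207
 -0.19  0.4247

σ√T = 0.48·√0.25 = 0.2400
d₁ = [ln(480/530) + (0.064 + 0.48²/2)·0.25] / 0.2400 = [-0.0991 + 0.0448] / 0.2400 = -0.2262 ≈ -0.23
d₂ = d₁ − σ√T = -0.2262 − 0.2400 = -0.4662 ≈ -0.47
e^(−rT) = e^(−0.064·0.25) = 0.9841
C = 480·N(-0.23) − 530·0.9841·N(-0.47) = 480·0.4090 − 530·0.9841·0.3192 = 196.3200 − 166.4861 = 29.8339

£29.83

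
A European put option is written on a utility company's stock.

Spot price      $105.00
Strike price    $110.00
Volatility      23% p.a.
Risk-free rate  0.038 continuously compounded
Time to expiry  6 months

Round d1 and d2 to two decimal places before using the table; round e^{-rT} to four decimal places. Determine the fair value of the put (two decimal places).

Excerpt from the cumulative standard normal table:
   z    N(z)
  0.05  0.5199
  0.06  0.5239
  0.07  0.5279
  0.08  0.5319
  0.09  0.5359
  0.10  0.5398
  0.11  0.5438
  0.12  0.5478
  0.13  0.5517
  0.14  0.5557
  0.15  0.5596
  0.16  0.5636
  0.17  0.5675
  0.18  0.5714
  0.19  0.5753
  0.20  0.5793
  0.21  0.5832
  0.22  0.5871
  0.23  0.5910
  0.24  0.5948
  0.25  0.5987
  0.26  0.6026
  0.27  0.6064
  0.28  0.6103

σ√T = 0.23 × 0.7071 = 0.1626
d₁ = [ln(105/110) + (0.038 + 0.23²/2)·0.5] / 0.1626 = [-0.0465 + 0.0322] / 0.1626 = -0.0879 ≈ -0.09
d₂ = d₁ − σ√T = -0.0879 − 0.1626 = -0.2505 ≈ -0.25
exp(−rT) = exp(−0.038·0.5) = 0.9812
P = 110·0.9812·N(0.25) − 105·N(0.09) = 110·0.9812·0.5987 − 105·0.5359 = 64.6189 − 56.2695 = 8.3494

$8.35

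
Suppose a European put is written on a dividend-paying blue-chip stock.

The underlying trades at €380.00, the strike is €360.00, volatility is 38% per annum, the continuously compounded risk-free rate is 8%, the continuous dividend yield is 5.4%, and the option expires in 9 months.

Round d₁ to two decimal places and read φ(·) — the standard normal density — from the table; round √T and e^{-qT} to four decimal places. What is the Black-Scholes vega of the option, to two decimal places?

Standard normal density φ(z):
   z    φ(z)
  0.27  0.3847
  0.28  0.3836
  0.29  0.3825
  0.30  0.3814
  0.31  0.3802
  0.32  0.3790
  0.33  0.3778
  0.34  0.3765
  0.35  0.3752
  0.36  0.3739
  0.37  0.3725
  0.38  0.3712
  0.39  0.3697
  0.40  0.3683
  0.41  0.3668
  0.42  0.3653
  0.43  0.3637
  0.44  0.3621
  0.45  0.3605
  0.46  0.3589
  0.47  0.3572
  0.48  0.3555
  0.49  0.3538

σ√T = 0.38·√0.75 = 0.3291
d₁ = [ln(380/360) + (0.08 − 0.054 + 0.38²/2)·0.75] / 0.3291 = [0.0541 + 0.0737] / 0.3291 = 0.3881 which rounds to 0.39
√T = √0.75 = 0.8660
φ(d₁) = φ(0.39) = 0.3697
exp(−qT) = exp(−0.054·0.75) = 0.9603
vega = S·exp(−qT)·φ(d₁)·√T = 380·0.9603·0.3697·0.8660 = 116.8309

116.83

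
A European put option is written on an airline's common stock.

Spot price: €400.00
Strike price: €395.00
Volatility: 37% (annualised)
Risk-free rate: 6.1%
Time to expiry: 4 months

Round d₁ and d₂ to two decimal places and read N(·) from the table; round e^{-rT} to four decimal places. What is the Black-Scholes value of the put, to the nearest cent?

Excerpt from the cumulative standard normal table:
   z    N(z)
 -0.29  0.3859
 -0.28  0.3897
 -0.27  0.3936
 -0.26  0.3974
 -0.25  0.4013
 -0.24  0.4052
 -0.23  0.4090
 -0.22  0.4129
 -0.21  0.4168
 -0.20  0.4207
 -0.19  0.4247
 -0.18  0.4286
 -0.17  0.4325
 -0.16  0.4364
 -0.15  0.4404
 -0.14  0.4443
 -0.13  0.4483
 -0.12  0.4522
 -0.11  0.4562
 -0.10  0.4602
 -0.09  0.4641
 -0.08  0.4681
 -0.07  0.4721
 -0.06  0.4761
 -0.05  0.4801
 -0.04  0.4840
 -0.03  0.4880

€26.87

σ√T = 0.37 × 0.5774 = 0.2136
d₁ = [ln(400/395) + (0.061 + 0.37²/2)·0.3333] / 0.2136 = [0.0126 + 0.0432] / 0.2136 = 0.2609 ≈ 0.26
d₂ = d₁ − σ√T = 0.2609 − 0.2136 = 0.0473 ≈ 0.05
e^(−rT) = e^(−0.061·0.3333) = 0.9799
N(−d₂) = N(-0.05) = 0.4801;  N(−d₁) = N(-0.26) = 0.3974
P = 395·0.9799·0.4801 − 400·0.3974 = 185.8277 − 158.9600 = 26.8677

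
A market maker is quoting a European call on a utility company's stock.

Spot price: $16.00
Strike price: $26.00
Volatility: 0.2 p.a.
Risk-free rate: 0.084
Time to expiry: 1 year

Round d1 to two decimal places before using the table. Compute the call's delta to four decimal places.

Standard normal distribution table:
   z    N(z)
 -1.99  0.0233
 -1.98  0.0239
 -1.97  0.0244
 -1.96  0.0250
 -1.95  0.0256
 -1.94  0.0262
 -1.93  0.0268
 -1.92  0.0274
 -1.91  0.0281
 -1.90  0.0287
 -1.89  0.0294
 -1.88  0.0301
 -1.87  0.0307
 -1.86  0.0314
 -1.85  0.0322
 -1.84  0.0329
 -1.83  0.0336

0.0281

σ√T = 0.2·√1 = 0.2000
d₁ = [ln(16/26) + (0.084 + 0.2²/2)·1] / 0.2000 = [-0.4855 + 0.1040] / 0.2000 = -1.9075 which rounds to -1.91
N(d₁) = N(-1.91) = 0.0281
Δ_call = N(d₁) = 0.0281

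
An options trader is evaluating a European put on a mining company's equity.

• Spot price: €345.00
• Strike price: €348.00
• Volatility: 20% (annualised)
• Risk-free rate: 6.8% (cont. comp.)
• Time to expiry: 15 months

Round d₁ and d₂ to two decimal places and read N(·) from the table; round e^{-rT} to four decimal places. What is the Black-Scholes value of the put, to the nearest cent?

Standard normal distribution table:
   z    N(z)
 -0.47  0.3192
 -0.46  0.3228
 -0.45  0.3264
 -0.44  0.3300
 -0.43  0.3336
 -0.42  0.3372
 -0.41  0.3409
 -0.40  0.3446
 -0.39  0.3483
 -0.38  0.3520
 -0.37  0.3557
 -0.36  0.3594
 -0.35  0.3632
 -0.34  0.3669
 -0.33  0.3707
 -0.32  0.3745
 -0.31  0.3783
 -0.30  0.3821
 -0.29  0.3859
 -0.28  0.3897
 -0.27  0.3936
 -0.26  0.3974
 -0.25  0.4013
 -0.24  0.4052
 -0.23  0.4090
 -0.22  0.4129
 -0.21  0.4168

σ√T = 0.2 × 1.1180 = 0.2236
d₁ = [ln(345/348) + (0.068 + 0.2²/2)·1.25] / 0.2236 = [-0.0087 + 0.1100] / 0.2236 = 0.4532 ≈ 0.45
d₂ = d₁ − σ√T = 0.4532 − 0.2236 = 0.2296 ≈ 0.23
exp(−rT) = exp(−0.068·1.25) = 0.9185
N(−d₂) = N(-0.23) = 0.4090;  N(−d₁) = N(-0.45) = 0.3264
P = 348·0.9185·0.4090 − 345·0.3264 = 130.7319 − 112.6080 = 18.1239

€18.12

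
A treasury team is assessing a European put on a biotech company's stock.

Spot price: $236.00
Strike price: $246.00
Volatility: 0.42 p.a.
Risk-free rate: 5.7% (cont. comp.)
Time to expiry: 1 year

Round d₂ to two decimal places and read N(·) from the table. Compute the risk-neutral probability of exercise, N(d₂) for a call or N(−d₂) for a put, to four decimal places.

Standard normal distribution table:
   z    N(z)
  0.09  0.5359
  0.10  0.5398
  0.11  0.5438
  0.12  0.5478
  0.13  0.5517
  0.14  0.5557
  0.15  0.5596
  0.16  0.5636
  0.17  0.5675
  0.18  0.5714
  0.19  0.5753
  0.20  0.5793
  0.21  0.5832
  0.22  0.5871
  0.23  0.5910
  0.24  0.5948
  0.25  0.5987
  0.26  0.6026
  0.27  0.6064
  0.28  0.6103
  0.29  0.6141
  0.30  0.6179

0.5675

σ√T = 0.42 × 1.0000 = 0.4200
d₁ = [ln(236/246) + (0.057 + 0.42²/2)·1] / 0.4200 = [-0.0415 + 0.1452] / 0.4200 = 0.2469 → 0.25
d₂ = d₁ − σ√T = 0.2469 − 0.4200 = -0.1731 → -0.17
Risk-neutral Pr[S_T < K] = N(−d₂) = N(0.17) = 0.5675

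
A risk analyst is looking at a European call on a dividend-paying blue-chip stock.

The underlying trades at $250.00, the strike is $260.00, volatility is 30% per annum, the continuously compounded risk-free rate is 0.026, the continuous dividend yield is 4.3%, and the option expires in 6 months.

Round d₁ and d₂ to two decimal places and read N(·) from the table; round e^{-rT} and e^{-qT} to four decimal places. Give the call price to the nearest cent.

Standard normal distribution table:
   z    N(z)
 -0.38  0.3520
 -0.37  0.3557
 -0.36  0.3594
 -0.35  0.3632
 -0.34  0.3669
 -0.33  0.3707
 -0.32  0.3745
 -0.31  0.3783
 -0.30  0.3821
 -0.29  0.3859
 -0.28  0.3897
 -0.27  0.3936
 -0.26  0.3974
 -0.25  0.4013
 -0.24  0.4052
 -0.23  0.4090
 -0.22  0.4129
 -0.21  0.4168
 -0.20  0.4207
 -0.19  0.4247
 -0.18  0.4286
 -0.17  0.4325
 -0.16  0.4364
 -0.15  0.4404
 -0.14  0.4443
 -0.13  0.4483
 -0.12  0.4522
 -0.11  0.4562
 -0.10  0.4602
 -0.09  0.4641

σ√T = 0.3·√0.5 = 0.2121
d₁ = [ln(250/260) + (0.026 − 0.043 + 0.3²/2)·0.5] / 0.2121 = [-0.0392 + 0.0140] / 0.2121 = -0.1189 ≈ -0.12
d₂ = d₁ − σ√T = -0.1189 − 0.2121 = -0.3310 ≈ -0.33
exp(−qT) = exp(−0.043·0.5) = 0.9787;  exp(−rT) = exp(−0.026·0.5) = 0.9871
N(d₁) = N(-0.12) = 0.4522;  N(d₂) = N(-0.33) = 0.3707
C = 250·0.9787·0.4522 − 260·0.9871·0.3707 = 110.6420 − 95.1387 = 15.5034

$15.50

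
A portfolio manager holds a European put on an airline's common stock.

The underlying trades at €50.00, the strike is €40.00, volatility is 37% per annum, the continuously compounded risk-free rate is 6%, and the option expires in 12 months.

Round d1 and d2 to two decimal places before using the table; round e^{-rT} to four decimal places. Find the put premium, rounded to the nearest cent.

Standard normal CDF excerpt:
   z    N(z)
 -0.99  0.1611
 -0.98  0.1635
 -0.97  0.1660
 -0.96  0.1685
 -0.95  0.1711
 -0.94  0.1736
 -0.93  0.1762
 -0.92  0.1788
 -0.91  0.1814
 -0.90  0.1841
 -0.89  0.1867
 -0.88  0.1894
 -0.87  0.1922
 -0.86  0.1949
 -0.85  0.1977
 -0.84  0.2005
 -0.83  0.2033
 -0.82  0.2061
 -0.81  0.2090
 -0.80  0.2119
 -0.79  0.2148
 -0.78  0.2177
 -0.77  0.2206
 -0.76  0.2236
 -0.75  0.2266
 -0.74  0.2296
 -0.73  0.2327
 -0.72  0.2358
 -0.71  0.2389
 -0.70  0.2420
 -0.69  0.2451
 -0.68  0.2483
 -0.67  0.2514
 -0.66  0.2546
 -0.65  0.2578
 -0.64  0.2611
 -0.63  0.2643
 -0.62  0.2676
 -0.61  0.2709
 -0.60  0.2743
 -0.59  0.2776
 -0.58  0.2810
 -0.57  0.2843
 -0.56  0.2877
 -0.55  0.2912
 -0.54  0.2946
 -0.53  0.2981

€2.03

σ√T = 0.37·√1 = 0.3700
d₁ = [ln(50/40) + (0.06 + ½·0.37²)·1] / (σ√T) = (0.2231 + 0.1285) / 0.3700 = 0.9503 → 0.95
d₂ = 0.9503 − 0.3700 = 0.5803 → 0.58
e^(−rT) = e^(−0.06·1) = 0.9418
P = 40·0.9418·N(-0.58) − 50·N(-0.95) = 40·0.9418·0.2810 − 50·0.1711 = 10.5858 − 8.5550 = 2.0308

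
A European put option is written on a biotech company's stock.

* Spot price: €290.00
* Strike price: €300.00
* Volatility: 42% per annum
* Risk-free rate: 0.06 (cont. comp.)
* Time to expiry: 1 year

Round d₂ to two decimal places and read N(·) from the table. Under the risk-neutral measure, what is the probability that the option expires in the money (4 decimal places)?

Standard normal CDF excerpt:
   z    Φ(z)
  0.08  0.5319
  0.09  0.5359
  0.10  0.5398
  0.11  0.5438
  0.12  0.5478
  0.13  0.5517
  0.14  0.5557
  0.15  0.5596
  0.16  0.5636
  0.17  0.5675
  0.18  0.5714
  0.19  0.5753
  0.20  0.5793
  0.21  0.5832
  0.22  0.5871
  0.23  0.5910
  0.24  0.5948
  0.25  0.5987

0.5596

σ√T = 0.42·√1 = 0.4200
d₁ = [ln(290/300) + (0.06 + ½·0.42²)·1] / (σ√T) = (-0.0339 + 0.1482) / 0.4200 = 0.2721 ≈ 0.27
d₂ = 0.2721 − 0.4200 = -0.1479 ≈ -0.15
Pr(exercise) under Q = N(−d₂) = N(0.15) = 0.5596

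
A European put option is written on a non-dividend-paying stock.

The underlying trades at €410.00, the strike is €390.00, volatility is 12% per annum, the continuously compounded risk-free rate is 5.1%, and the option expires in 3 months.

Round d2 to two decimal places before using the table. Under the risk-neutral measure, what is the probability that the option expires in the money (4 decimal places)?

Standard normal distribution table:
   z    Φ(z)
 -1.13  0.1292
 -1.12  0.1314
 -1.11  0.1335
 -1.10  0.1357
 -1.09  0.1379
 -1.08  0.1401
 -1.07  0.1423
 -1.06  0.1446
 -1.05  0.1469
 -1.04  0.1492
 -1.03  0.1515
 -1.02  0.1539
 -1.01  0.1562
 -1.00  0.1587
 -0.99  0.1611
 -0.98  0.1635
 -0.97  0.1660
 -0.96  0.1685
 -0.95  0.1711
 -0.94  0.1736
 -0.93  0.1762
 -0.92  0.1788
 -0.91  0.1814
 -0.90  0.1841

0.1539

σ√T = 0.12 × 0.5000 = 0.0600
d₁ = [ln(410/390) + (0.051 + ½·0.12²)·0.25] / (σ√T) = (0.0500 + 0.0145) / 0.0600 = 1.0760 → 1.08
d₂ = 1.0760 − 0.0600 = 1.0160 → 1.02
Pr(exercise) under Q = N(−d₂) = N(-1.02) = 0.1539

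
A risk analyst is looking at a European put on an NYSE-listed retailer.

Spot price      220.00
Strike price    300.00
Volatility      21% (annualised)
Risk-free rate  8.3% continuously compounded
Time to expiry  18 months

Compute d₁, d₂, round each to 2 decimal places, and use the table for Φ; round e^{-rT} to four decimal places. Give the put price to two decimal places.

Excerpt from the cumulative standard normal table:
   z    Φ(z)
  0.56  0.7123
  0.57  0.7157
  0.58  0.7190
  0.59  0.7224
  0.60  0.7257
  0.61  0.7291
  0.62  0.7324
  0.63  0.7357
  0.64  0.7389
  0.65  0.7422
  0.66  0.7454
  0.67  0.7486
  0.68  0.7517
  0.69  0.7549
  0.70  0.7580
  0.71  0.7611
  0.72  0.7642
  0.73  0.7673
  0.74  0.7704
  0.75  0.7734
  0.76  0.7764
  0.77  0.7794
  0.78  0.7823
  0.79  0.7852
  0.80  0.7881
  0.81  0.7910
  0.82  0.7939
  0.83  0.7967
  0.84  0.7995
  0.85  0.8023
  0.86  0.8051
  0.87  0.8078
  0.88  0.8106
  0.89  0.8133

53.58

σ√T = 0.21·√1.5 = 0.2572
d₁ = [ln(220/300) + (0.083 + 0.21²/2)·1.5] / 0.2572 = [-0.3102 + 0.1576] / 0.2572 = -0.5932 ≈ -0.59
d₂ = d₁ − σ√T = -0.5932 − 0.2572 = -0.8504 ≈ -0.85
e^(−rT) = e^(−0.083·1.5) = 0.8829
N(−d₂) = N(0.85) = 0.8023;  N(−d₁) = N(0.59) = 0.7224
P = 300·0.8829·0.8023 − 220·0.7224 = 212.5052 − 158.9280 = 53.5772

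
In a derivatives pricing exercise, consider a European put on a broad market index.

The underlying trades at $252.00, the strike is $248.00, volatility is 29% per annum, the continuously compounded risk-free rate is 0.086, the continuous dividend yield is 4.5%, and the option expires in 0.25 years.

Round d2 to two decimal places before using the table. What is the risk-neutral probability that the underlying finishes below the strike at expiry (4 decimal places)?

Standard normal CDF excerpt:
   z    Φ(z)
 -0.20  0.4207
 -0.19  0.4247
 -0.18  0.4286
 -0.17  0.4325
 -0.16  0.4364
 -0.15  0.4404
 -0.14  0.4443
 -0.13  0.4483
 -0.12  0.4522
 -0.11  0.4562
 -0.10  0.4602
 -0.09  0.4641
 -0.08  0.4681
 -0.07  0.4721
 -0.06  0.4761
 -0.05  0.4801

0.4562

T = 0.25;  σ√T = 0.1450
d₁ = [ln(252/248) + (0.086 − 0.045 + 0.29²/2)·0.25] / 0.1450 = [0.0160 + 0.0208] / 0.1450 = 0.2535 → 0.25
d₂ = d₁ − σ√T = 0.2535 − 0.1450 = 0.1085 → 0.11
Pr(exercise) under Q = N(−d₂) = N(-0.11) = 0.4562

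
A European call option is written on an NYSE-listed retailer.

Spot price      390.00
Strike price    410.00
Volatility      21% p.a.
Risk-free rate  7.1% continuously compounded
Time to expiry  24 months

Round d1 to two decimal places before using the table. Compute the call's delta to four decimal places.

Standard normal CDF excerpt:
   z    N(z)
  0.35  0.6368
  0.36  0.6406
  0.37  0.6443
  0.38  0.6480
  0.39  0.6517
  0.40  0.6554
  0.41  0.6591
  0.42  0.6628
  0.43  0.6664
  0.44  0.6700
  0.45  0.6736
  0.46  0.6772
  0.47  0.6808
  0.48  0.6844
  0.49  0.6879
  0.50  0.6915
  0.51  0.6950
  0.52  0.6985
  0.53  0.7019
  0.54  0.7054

σ√T = 0.21 × 1.4142 = 0.2970
d₁ = [ln(390/410) + (0.071 + 0.21²/2)·2] / 0.2970 = [-0.0500 + 0.1861] / 0.2970 = 0.4582 → 0.46
N(d₁) = N(0.46) = 0.6772
Δ_call = N(d₁) = 0.6772

0.6772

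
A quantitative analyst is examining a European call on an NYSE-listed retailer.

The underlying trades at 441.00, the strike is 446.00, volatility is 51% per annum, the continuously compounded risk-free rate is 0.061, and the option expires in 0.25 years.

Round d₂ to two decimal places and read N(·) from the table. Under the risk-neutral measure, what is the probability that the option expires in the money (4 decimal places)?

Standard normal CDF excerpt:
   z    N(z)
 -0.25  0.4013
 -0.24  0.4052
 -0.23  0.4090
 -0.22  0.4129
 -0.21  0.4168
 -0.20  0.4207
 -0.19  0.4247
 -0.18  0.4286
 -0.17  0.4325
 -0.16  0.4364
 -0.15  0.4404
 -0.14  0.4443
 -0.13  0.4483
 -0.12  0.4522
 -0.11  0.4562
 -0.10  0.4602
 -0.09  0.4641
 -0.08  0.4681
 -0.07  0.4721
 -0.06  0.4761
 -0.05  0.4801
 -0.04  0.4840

0.4562

σ√T = 0.51·√0.25 = 0.2550
ln(S/K) + (r + σ²/2)T = ln(441/446) + (0.061 + 0.51²/2)·0.25 = -0.0113 + 0.0478 = 0.0365
d₁ = 0.0365 / 0.2550 = 0.1431 which rounds to 0.14
d₂ = d₁ − σ√T = 0.1431 − 0.2550 = -0.1119 which rounds to -0.11
Risk-neutral Pr[S_T > K] = N(d₂) = N(-0.11) = 0.4562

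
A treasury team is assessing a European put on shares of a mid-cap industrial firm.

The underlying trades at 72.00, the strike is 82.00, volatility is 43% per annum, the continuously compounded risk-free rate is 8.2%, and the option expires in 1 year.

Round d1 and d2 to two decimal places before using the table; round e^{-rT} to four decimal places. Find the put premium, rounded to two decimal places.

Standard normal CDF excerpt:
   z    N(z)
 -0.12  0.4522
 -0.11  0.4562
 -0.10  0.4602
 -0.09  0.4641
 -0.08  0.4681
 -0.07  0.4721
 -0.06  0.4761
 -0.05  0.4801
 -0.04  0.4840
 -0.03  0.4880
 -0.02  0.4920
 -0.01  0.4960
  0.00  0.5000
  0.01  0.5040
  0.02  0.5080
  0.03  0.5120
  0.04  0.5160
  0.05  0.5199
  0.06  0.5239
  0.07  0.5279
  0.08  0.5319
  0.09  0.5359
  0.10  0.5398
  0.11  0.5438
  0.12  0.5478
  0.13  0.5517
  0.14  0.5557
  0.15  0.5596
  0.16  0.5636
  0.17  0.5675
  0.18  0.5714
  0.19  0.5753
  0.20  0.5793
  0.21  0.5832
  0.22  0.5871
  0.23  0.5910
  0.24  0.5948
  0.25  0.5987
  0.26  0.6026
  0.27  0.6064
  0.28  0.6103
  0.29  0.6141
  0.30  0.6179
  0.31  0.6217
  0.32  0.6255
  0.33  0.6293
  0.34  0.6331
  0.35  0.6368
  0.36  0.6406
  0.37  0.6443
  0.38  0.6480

σ√T = 0.43 × 1.0000 = 0.4300
d₁ = [ln(72/82) + (0.082 + 0.43²/2)·1] / 0.4300 = [-0.1301 + 0.1744] / 0.4300 = 0.1032 → 0.10
d₂ = d₁ − σ√T = 0.1032 − 0.4300 = -0.3268 → -0.33
e^(−rT) = e^(−0.082·1) = 0.9213
N(−d₂) = N(0.33) = 0.6293;  N(−d₁) = N(-0.10) = 0.4602
P = 82·0.9213·0.6293 − 72·0.4602 = 47.5415 − 33.1344 = 14.4071

14.41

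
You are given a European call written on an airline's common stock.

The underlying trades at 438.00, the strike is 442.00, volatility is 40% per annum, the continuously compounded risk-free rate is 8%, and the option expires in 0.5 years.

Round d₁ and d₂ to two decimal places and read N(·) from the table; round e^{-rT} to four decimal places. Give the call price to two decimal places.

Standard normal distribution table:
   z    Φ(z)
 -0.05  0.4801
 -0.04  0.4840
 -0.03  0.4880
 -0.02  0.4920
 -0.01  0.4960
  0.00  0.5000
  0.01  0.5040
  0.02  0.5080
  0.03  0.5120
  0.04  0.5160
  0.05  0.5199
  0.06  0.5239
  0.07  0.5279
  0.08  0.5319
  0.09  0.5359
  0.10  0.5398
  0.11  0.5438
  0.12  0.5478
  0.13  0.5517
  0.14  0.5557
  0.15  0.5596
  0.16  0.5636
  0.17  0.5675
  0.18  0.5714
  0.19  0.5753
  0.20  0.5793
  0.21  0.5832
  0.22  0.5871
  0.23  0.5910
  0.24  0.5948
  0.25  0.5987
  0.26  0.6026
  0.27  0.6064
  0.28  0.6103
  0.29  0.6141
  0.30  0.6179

σ√T = 0.4·√0.5 = 0.2828
ln(S/K) + (r + σ²/2)T = ln(438/442) + (0.08 + 0.4²/2)·0.5 = -0.0091 + 0.0800 = 0.0709
d₁ = 0.0709 / 0.2828 = 0.2507 ⇒ 0.25
d₂ = d₁ − σ√T = 0.2507 − 0.2828 = -0.0321 ⇒ -0.03
exp(−rT) = exp(−0.08·0.5) = 0.9608
N(d₁) = N(0.25) = 0.5987;  N(d₂) = N(-0.03) = 0.4880
C = 438·0.5987 − 442·0.9608·0.4880 = 262.2306 − 207.2407 = 54.9899

54.99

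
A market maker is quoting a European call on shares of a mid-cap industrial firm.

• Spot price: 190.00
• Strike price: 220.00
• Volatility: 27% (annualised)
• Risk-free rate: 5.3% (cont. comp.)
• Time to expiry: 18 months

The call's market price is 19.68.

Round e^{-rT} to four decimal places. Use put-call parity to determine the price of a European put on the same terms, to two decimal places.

32.87

exp(−rT) = exp(−0.053·1.5) = 0.9236
Put-call parity: C − P = S − K·e^(−rT) = 190 − 220·0.9236 = 190 − 203.1920 = -13.1920
P = C − (C − P) = 19.68 − (-13.1920) = 32.8720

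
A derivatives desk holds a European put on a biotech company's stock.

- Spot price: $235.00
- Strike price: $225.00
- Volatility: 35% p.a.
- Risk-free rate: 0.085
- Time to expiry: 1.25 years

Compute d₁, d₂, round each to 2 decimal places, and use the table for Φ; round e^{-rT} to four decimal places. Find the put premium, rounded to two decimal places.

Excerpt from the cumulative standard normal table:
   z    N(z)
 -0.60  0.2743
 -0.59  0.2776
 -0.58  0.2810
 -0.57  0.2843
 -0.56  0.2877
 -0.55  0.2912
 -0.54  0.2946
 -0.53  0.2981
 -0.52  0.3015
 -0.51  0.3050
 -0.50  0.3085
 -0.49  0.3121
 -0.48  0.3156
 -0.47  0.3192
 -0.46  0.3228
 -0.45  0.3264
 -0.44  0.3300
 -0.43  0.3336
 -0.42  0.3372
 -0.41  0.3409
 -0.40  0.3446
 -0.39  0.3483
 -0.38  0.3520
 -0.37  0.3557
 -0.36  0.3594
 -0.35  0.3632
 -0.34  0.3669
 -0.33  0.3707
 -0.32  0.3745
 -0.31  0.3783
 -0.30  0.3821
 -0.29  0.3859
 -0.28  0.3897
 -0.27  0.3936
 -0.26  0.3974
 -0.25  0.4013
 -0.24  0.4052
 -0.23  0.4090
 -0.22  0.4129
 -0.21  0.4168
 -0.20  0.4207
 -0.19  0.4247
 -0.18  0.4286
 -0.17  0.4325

$19.89

T = 1.25;  σ√T = 0.3913
d₁ = [ln(235/225) + (0.085 + 0.35²/2)·1.25] / 0.3913 = [0.0435 + 0.1828] / 0.3913 = 0.5783 ⇒ 0.58
d₂ = d₁ − σ√T = 0.5783 − 0.3913 = 0.1870 ⇒ 0.19
e^(−rT) = e^(−0.085·1.25) = 0.8992
N(−d₂) = N(-0.19) = 0.4247;  N(−d₁) = N(-0.58) = 0.2810
P = 225·0.8992·0.4247 − 235·0.2810 = 85.9253 − 66.0350 = 19.8903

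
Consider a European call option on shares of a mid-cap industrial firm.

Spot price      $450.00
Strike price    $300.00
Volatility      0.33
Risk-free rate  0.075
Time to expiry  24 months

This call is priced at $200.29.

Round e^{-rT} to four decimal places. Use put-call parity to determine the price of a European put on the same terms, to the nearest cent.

exp(−rT) = exp(−0.075·2) = 0.8607
Put-call parity: C − P = S − K·e^(−rT) = 450 − 300·0.8607 = 450 − 258.2100 = 191.7900
P = C − (C − P) = 200.29 − (191.7900) = 8.5000

$8.50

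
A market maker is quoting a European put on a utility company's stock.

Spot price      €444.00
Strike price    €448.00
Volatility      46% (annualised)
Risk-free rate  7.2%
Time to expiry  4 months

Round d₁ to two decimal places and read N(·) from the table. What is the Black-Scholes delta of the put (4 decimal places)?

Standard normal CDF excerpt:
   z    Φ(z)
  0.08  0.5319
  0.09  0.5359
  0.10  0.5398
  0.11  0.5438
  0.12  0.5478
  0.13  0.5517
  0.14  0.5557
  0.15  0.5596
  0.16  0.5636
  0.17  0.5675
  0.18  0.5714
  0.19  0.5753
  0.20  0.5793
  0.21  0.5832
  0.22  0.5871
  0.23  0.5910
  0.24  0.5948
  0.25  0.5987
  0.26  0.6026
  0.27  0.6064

-0.4247

σ√T = 0.46·√0.3333 = 0.2656
ln(S/K) + (r + σ²/2)T = ln(444/448) + (0.072 + 0.46²/2)·0.3333 = -0.0090 + 0.0593 = 0.0503
d₁ = 0.0503 / 0.2656 = 0.1894 → 0.19
N(d₁) = N(0.19) = 0.5753
Δ_put = N(d₁) − 1 = 0.5753 − 1 = -0.4247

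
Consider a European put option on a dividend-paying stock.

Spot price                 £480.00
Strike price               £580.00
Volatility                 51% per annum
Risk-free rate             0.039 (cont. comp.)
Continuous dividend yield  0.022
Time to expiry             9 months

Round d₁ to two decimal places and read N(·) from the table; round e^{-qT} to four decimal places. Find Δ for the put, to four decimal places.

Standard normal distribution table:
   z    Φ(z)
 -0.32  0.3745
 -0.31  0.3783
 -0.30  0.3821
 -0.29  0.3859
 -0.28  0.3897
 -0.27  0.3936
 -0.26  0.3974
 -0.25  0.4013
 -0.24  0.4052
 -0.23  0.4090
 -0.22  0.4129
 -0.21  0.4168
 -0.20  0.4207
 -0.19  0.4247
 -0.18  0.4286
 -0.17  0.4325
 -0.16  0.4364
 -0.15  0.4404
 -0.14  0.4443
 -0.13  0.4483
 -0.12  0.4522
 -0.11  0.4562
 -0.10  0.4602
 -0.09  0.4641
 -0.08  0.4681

T = 0.75;  σ√T = 0.4417
d₁ = [ln(480/580) + (0.039 − 0.022 + ½·0.51²)·0.75] / (σ√T) = (-0.1892 + 0.1103) / 0.4417 = -0.1788 ≈ -0.18
N(d₁) = N(-0.18) = 0.4286
Δ_put = exp(−qT)·(N(d₁) − 1) = 0.9836·(0.4286 − 1) = -0.5620

-0.5620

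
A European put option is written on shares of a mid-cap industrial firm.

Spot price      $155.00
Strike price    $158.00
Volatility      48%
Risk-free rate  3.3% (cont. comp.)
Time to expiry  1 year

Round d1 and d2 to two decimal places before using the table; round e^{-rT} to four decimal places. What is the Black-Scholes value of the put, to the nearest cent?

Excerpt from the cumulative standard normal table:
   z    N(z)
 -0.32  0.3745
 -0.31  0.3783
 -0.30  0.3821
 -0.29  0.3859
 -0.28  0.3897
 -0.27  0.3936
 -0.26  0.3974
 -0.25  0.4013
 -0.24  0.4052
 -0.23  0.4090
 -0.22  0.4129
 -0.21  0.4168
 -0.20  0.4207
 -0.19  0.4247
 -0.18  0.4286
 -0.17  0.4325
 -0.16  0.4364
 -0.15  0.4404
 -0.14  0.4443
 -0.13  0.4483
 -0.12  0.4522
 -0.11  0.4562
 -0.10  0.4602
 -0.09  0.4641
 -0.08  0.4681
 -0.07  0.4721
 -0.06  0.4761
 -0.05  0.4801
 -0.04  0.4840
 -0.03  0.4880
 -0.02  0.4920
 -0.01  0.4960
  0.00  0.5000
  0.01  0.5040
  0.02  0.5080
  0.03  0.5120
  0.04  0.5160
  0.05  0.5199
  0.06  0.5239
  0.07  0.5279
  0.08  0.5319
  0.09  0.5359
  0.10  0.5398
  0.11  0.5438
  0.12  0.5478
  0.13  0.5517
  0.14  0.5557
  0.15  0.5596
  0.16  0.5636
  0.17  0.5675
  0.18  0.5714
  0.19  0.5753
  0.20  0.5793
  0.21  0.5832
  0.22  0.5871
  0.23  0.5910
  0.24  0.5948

σ√T = 0.48 × 1.0000 = 0.4800
d₁ = [ln(155/158) + (0.033 + 0.48²/2)·1] / 0.4800 = [-0.0192 + 0.1482] / 0.4800 = 0.2688 ≈ 0.27
d₂ = d₁ − σ√T = 0.2688 − 0.4800 = -0.2112 ≈ -0.21
e^(−rT) = e^(−0.033·1) = 0.9675
N(−d₂) = N(0.21) = 0.5832;  N(−d₁) = N(-0.27) = 0.3936
P = 158·0.9675·0.5832 − 155·0.3936 = 89.1509 − 61.0080 = 28.1429

$28.14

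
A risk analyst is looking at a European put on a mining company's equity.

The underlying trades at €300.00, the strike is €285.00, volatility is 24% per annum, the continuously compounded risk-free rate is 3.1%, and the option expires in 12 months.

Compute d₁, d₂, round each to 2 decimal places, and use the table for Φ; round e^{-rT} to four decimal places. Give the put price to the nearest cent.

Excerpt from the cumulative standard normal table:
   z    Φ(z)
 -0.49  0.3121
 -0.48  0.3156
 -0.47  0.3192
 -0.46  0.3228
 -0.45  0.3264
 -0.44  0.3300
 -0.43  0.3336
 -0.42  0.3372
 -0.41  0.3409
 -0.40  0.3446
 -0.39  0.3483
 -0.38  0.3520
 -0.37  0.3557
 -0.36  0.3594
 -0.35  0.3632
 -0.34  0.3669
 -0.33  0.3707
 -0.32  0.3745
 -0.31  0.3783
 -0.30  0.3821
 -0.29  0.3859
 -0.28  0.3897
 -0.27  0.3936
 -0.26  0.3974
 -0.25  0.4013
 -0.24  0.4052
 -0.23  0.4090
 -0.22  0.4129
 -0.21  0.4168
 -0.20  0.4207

€17.25

T = 1;  σ√T = 0.2400
d₁ = [ln(300/285) + (0.031 + 0.24²/2)·1] / 0.2400 = [0.0513 + 0.0598] / 0.2400 = 0.4629 → 0.46
d₂ = d₁ − σ√T = 0.4629 − 0.2400 = 0.2229 → 0.22
exp(−rT) = exp(−0.031·1) = 0.9695
N(−d₂) = N(-0.22) = 0.4129;  N(−d₁) = N(-0.46) = 0.3228
P = 285·0.9695·0.4129 − 300·0.3228 = 114.0874 − 96.8400 = 17.2474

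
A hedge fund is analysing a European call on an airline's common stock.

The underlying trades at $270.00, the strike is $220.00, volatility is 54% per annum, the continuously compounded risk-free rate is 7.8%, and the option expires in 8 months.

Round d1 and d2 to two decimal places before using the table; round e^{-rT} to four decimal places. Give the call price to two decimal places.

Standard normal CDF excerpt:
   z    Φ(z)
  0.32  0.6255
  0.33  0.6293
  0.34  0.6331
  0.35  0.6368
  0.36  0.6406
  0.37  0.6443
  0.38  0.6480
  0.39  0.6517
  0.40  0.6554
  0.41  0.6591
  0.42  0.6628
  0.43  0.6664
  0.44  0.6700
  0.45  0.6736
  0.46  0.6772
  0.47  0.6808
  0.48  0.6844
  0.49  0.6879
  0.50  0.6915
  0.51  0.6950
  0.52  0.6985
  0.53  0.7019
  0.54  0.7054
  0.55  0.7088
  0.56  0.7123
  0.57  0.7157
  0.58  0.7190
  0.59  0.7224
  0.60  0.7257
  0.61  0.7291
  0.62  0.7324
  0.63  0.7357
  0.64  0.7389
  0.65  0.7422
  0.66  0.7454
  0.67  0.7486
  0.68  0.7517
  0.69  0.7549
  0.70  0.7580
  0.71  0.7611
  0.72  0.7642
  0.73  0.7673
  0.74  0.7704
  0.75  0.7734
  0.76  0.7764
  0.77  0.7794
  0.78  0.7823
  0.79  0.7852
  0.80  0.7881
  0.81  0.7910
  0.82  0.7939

$79.00

σ√T = 0.54 × 0.8165 = 0.4409
d₁ = [ln(270/220) + (0.078 + 0.54²/2)·0.6667] / 0.4409 = [0.2048 + 0.1492] / 0.4409 = 0.8029 ≈ 0.80
d₂ = d₁ − σ√T = 0.8029 − 0.4409 = 0.3620 ≈ 0.36
exp(−rT) = exp(−0.078·0.6667) = 0.9493
N(d₁) = N(0.80) = 0.7881;  N(d₂) = N(0.36) = 0.6406
C = 270·0.7881 − 220·0.9493·0.6406 = 212.7870 − 133.7867 = 79.0003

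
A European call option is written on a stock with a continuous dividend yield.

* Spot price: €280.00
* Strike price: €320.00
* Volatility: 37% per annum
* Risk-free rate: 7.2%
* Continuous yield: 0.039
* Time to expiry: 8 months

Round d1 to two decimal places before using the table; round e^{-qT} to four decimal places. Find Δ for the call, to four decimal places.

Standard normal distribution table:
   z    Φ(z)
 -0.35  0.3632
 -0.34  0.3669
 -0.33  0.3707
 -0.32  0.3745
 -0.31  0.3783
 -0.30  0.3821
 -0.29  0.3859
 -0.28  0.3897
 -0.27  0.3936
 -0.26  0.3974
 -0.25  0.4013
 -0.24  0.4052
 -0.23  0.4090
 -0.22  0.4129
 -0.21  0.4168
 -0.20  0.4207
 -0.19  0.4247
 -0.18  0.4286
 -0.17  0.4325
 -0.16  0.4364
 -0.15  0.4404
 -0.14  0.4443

σ√T = 0.37 × 0.8165 = 0.3021
d₁ = [ln(280/320) + (0.072 − 0.039 + ½·0.37²)·0.6667] / (σ√T) = (-0.1335 + 0.0676) / 0.3021 = -0.2181 ⇒ -0.22
N(d₁) = N(-0.22) = 0.4129
Δ_call = e^(−qT)·N(d₁) = 0.9743·0.4129 = 0.4023

0.4023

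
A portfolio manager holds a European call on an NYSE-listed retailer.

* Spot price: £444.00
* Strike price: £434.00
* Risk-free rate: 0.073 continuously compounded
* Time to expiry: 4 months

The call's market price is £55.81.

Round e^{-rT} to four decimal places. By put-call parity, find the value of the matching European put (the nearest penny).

£35.39

exp(−rT) = exp(−0.073·0.3333) = 0.9760
Put-call parity: C − P = S − K·e^(−rT) = 444 − 434·0.9760 = 444 − 423.5840 = 20.4160
P = C − (C − P) = 55.81 − (20.4160) = 35.3940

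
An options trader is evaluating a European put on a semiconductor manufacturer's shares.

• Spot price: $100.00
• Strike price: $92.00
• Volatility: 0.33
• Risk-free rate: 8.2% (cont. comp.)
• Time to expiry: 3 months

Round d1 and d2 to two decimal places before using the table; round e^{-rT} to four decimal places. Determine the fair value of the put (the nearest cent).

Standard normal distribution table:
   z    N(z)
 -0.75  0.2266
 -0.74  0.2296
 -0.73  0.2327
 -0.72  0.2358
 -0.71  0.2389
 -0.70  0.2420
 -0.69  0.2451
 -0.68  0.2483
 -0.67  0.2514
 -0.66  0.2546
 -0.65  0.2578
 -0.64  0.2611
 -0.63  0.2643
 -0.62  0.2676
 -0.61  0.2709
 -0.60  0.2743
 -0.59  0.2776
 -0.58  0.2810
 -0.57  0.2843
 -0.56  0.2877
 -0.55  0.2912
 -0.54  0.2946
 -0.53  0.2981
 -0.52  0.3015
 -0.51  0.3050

T = 0.25;  σ√T = 0.1650
d₁ = [ln(100/92) + (0.082 + ½·0.33²)·0.25] / (σ√T) = (0.0834 + 0.0341) / 0.1650 = 0.7121 ≈ 0.71
d₂ = 0.7121 − 0.1650 = 0.5471 ≈ 0.55
exp(−rT) = exp(−0.082·0.25) = 0.9797
N(−d₂) = N(-0.55) = 0.2912;  N(−d₁) = N(-0.71) = 0.2389
P = 92·0.9797·0.2912 − 100·0.2389 = 26.2466 − 23.8900 = 2.3566

$2.36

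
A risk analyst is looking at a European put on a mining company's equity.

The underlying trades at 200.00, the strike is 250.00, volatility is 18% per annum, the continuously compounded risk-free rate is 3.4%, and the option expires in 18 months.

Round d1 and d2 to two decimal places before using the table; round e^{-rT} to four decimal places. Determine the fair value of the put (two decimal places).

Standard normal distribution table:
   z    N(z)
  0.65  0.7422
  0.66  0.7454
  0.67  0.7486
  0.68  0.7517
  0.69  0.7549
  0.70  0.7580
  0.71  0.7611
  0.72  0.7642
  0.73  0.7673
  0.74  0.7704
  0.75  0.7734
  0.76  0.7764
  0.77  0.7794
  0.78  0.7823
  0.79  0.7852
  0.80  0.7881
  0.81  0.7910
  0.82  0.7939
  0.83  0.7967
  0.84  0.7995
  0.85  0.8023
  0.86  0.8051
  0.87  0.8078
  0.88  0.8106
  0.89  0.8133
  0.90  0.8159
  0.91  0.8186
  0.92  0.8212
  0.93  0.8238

43.50

σ√T = 0.18·√1.5 = 0.2205
d₁ = [ln(200/250) + (0.034 + 0.18²/2)·1.5] / 0.2205 = [-0.2231 + 0.0753] / 0.2205 = -0.6706 ≈ -0.67
d₂ = d₁ − σ√T = -0.6706 − 0.2205 = -0.8911 ≈ -0.89
e^(−rT) = e^(−0.034·1.5) = 0.9503
N(−d₂) = N(0.89) = 0.8133;  N(−d₁) = N(0.67) = 0.7486
P = 250·0.9503·0.8133 − 200·0.7486 = 193.2197 − 149.7200 = 43.4997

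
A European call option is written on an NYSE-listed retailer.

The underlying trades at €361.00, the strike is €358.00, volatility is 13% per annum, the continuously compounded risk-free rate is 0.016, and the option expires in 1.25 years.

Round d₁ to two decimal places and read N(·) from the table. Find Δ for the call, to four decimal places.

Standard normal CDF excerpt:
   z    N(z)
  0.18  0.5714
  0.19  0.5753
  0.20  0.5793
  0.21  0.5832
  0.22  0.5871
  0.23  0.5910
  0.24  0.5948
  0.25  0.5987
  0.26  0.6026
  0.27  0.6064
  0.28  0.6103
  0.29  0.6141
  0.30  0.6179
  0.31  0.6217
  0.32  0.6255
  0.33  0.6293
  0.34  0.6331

T = 1.25;  σ√T = 0.1453
d₁ = [ln(361/358) + (0.016 + 0.13²/2)·1.25] / 0.1453 = [0.0083 + 0.0306] / 0.1453 = 0.2677 ⇒ 0.27
N(d₁) = N(0.27) = 0.6064
Δ_call = N(d₁) = 0.6064

0.6064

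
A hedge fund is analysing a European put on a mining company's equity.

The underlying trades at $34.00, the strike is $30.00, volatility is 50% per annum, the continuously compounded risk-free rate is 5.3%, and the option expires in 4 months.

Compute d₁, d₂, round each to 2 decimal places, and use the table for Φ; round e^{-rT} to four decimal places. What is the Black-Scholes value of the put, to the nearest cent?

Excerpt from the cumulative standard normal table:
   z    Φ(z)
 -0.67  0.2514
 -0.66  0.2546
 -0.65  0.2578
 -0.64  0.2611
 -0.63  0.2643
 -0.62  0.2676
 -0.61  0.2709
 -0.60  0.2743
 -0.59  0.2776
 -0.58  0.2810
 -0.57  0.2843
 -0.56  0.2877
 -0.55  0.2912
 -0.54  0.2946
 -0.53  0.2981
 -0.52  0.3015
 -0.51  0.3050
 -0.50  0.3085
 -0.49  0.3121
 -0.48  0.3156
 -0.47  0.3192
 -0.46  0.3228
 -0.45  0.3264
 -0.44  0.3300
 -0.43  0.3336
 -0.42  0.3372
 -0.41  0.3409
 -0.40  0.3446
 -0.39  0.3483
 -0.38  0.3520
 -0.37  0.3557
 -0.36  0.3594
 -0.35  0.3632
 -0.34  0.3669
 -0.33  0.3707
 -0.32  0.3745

σ√T = 0.5·√0.3333 = 0.2887
d₁ = [ln(34/30) + (0.053 + 0.5²/2)·0.3333] / 0.2887 = [0.1252 + 0.0593] / 0.2887 = 0.6391 → 0.64
d₂ = d₁ − σ√T = 0.6391 − 0.2887 = 0.3504 → 0.35
e^(−rT) = e^(−0.053·0.3333) = 0.9825
P = 30·0.9825·N(-0.35) − 34·N(-0.64) = 30·0.9825·0.3632 − 34·0.2611 = 10.7053 − 8.8774 = 1.8279

$1.83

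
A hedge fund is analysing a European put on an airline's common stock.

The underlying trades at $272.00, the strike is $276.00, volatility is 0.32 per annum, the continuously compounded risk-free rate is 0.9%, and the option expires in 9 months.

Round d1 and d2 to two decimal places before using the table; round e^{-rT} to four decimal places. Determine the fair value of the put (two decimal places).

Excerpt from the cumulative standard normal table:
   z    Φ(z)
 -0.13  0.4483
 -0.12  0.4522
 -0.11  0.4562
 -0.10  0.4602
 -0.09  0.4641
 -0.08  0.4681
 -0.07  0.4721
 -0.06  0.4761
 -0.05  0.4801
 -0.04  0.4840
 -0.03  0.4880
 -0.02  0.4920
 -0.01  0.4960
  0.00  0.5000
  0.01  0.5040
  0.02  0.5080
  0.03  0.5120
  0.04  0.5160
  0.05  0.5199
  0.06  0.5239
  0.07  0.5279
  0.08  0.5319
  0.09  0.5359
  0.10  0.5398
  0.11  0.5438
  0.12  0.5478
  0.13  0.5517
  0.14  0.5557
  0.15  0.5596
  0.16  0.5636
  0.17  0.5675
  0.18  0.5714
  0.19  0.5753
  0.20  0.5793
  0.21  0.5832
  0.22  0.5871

$31.49

σ√T = 0.32·√0.75 = 0.2771
ln(S/K) + (r + σ²/2)T = ln(272/276) + (0.009 + 0.32²/2)·0.75 = -0.0146 + 0.0452 = 0.0306
d₁ = 0.0306 / 0.2771 = 0.1102 → 0.11
d₂ = d₁ − σ√T = 0.1102 − 0.2771 = -0.1669 → -0.17
exp(−rT) = exp(−0.009·0.75) = 0.9933
N(−d₂) = N(0.17) = 0.5675;  N(−d₁) = N(-0.11) = 0.4562
P = 276·0.9933·0.5675 − 272·0.4562 = 155.5806 − 124.0864 = 31.4942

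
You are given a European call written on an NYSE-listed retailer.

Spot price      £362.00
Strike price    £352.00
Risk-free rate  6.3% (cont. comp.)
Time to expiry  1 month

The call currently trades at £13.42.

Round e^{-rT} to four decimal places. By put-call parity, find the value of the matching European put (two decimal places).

£1.59

e^(−rT) = e^(−0.063·0.08333) = 0.9948
Put-call parity: C − P = S − K·e^(−rT) = 362 − 352·0.9948 = 362 − 350.1696 = 11.8304
P = C − (C − P) = 13.42 − (11.8304) = 1.5896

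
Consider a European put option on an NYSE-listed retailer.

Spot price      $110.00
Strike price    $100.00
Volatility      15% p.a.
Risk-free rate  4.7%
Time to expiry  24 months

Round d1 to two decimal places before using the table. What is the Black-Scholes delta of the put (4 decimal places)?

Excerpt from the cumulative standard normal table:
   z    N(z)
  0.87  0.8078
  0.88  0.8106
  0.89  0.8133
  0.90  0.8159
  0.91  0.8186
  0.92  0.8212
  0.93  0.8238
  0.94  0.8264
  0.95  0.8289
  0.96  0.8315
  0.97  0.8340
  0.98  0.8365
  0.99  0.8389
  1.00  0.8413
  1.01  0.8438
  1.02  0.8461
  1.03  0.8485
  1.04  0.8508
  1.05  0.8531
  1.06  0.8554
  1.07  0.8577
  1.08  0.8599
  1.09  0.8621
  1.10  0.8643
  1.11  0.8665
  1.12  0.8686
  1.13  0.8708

-0.1587

σ√T = 0.15·√2 = 0.2121
d₁ = [ln(110/100) + (0.047 + ½·0.15²)·2] / (σ√T) = (0.0953 + 0.1165) / 0.2121 = 0.9985 ≈ 1.00
N(d₁) = N(1.00) = 0.8413
Δ_put = N(d₁) − 1 = 0.8413 − 1 = -0.1587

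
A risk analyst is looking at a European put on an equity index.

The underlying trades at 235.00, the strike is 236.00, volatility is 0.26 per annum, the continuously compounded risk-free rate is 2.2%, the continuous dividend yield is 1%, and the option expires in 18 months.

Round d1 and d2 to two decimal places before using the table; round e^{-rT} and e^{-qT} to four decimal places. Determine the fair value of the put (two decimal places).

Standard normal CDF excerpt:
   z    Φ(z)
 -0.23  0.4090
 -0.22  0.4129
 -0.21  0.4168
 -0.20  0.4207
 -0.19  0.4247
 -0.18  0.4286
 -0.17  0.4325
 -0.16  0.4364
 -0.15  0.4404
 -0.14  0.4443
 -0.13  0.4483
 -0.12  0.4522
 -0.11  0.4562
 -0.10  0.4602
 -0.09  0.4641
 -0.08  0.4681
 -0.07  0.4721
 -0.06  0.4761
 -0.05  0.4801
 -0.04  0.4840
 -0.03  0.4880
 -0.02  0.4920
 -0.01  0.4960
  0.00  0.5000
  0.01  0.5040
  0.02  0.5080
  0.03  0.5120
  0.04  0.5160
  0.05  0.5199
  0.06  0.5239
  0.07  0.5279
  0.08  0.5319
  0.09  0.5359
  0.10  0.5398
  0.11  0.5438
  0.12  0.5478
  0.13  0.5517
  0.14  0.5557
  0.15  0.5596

27.69

σ√T = 0.26·√1.5 = 0.3184
d₁ = [ln(235/236) + (0.022 − 0.01 + 0.26²/2)·1.5] / 0.3184 = [-0.0042 + 0.0687] / 0.3184 = 0.2024 ⇒ 0.20
d₂ = d₁ − σ√T = 0.2024 − 0.3184 = -0.1160 ⇒ -0.12
e^(−qT) = e^(−0.01·1.5) = 0.9851;  e^(−rT) = e^(−0.022·1.5) = 0.9675
N(−d₂) = N(0.12) = 0.5478;  N(−d₁) = N(-0.20) = 0.4207
P = 236·0.9675·0.5478 − 235·0.9851·0.4207 = 125.0792 − 97.3914 = 27.6878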